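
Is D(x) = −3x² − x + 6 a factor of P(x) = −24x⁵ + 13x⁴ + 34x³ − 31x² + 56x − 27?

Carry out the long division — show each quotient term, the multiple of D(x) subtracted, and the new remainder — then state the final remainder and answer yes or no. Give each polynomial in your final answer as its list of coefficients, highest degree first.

R = [8, 9], so D(x) is not a factor of P(x). no

Step 1: lead(−24x⁵ + 13x⁴ + 34x³ − 31x² + 56x − 27) ÷ lead(D) = −24x⁵ ÷ −3x² = 8x³. Subtract (8x³)·D = −24x⁵ − 8x⁴ + 48x³. Remainder: 21x⁴ − 14x³ − 31x² + 56x − 27.
Step 2: lead(21x⁴ − 14x³ − 31x² + 56x − 27) ÷ lead(D) = 21x⁴ ÷ −3x² = −7x². Subtract (−7x²)·D = 21x⁴ + 7x³ − 42x². Remainder: −21x³ + 11x² + 56x − 27.
Step 3: lead(−21x³ + 11x² + 56x − 27) ÷ lead(D) = −21x³ ÷ −3x² = 7x. Subtract (7x)·D = −21x³ − 7x² + 42x. Remainder: 18x² + 14x − 27.
Step 4: lead(18x² + 14x − 27) ÷ lead(D) = 18x² ÷ −3x² = −6. Subtract (−6)·D = 18x² + 6x − 36. Remainder: 8x + 9.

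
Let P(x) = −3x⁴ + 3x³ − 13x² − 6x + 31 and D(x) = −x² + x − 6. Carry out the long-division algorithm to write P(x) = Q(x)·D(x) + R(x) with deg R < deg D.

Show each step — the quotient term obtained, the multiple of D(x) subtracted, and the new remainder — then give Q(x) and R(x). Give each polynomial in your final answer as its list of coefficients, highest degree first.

Step 1: lead(−3x⁴ + 3x³ − 13x² − 6x + 31) ÷ lead(D) = −3x⁴ ÷ −x² = 3x². Subtract (3x²)·D = −3x⁴ + 3x³ − 18x². Remainder: 5x² − 6x + 31.
Step 2: lead(5x² − 6x + 31) ÷ lead(D) = 5x² ÷ −x² = −5. Subtract (−5)·D = 5x² − 5x + 30. Remainder: −x + 1.

Q = [3, 0, -5]; R = [-1, 1]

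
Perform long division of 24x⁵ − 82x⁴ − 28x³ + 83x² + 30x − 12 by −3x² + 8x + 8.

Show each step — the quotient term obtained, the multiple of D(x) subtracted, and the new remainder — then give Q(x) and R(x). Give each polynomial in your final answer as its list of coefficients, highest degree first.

Step 1: lead(24x⁵ − 82x⁴ − 28x³ + 83x² + 30x − 12) ÷ lead(D) = 24x⁵ ÷ −3x² = −8x³. Subtract (−8x³)·D = 24x⁵ − 64x⁴ − 64x³. Remainder: −18x⁴ + 36x³ + 83x² + 30x − 12.
Step 2: lead(−18x⁴ + 36x³ + 83x² + 30x − 12) ÷ lead(D) = −18x⁴ ÷ −3x² = 6x². Subtract (6x²)·D = −18x⁴ + 48x³ + 48x². Remainder: −12x³ + 35x² + 30x − 12.
Step 3: lead(−12x³ + 35x² + 30x − 12) ÷ lead(D) = −12x³ ÷ −3x² = 4x. Subtract (4x)·D = −12x³ + 32x² + 32x. Remainder: 3x² − 2x − 12.
Step 4: lead(3x² − 2x − 12) ÷ lead(D) = 3x² ÷ −3x² = −1. Subtract (−1)·D = 3x² − 8x − 8. Remainder: 6x − 4.

Q = [-8, 6, 4, -1]; R = [6, -4]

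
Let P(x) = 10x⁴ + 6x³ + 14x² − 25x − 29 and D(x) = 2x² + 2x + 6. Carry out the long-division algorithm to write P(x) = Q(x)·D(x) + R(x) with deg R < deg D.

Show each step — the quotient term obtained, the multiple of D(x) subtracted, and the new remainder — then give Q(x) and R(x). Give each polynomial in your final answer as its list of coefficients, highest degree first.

Q = [5, -2, -6]; R = [-1, 7]

Step 1: lead(10x⁴ + 6x³ + 14x² − 25x − 29) ÷ lead(D) = 10x⁴ ÷ 2x² = 5x². Subtract (5x²)·D = 10x⁴ + 10x³ + 30x². Remainder: −4x³ − 16x² − 25x − 29.
Step 2: lead(−4x³ − 16x² − 25x − 29) ÷ lead(D) = −4x³ ÷ 2x² = −2x. Subtract (−2x)·D = −4x³ − 4x² − 12x. Remainder: −12x² − 13x − 29.
Step 3: lead(−12x² − 13x − 29) ÷ lead(D) = −12x² ÷ 2x² = −6. Subtract (−6)·D = −12x² − 12x − 36. Remainder: −x + 7.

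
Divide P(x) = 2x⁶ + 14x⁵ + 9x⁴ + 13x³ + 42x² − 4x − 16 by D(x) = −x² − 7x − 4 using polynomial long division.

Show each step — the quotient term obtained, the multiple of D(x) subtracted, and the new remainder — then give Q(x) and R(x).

Step 1: lead(2x⁶ + 14x⁵ + 9x⁴ + 13x³ + 42x² − 4x − 16) ÷ lead(D) = 2x⁶ ÷ −x² = −2x⁴. Subtract (−2x⁴)·D = 2x⁶ + 14x⁵ + 8x⁴. Remainder: x⁴ + 13x³ + 42x² − 4x − 16.
Step 2: lead(x⁴ + 13x³ + 42x² − 4x − 16) ÷ lead(D) = x⁴ ÷ −x² = −x². Subtract (−x²)·D = x⁴ + 7x³ + 4x². Remainder: 6x³ + 38x² − 4x − 16.
Step 3: lead(6x³ + 38x² − 4x − 16) ÷ lead(D) = 6x³ ÷ −x² = −6x. Subtract (−6x)·D = 6x³ + 42x² + 24x. Remainder: −4x² − 28x − 16.
Step 4: lead(−4x² − 28x − 16) ÷ lead(D) = −4x² ÷ −x² = 4. Subtract (4)·D = −4x² − 28x − 16. Remainder: 0.

Q(x) = −2x⁴ − x² − 6x + 4; R(x) = 0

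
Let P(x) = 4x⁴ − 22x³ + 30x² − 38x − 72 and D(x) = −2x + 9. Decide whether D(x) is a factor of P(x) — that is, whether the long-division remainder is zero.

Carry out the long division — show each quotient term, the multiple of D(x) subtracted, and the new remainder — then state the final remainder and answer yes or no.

Step 1: lead(4x⁴ − 22x³ + 30x² − 38x − 72) ÷ lead(D) = 4x⁴ ÷ −2x = −2x³. Subtract (−2x³)·D = 4x⁴ − 18x³. Remainder: −4x³ + 30x² − 38x − 72.
Step 2: lead(−4x³ + 30x² − 38x − 72) ÷ lead(D) = −4x³ ÷ −2x = 2x². Subtract (2x²)·D = −4x³ + 18x². Remainder: 12x² − 38x − 72.
Step 3: lead(12x² − 38x − 72) ÷ lead(D) = 12x² ÷ −2x = −6x. Subtract (−6x)·D = 12x² − 54x. Remainder: 16x − 72.
Step 4: lead(16x − 72) ÷ lead(D) = 16x ÷ −2x = −8. Subtract (−8)·D = 16x − 72. Remainder: 0.

R(x) = 0, so D(x) is a factor of P(x). yes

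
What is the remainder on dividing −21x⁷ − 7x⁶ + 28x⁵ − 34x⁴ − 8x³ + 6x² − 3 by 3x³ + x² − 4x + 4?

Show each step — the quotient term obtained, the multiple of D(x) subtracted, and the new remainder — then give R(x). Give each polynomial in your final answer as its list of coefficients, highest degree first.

Step 1: lead(−21x⁷ − 7x⁶ + 28x⁵ − 34x⁴ − 8x³ + 6x² − 3) ÷ lead(D) = −21x⁷ ÷ 3x³ = −7x⁴. Subtract (−7x⁴)·D = −21x⁷ − 7x⁶ + 28x⁵ − 28x⁴. Remainder: −6x⁴ − 8x³ + 6x² − 3.
Step 2: lead(−6x⁴ − 8x³ + 6x² − 3) ÷ lead(D) = −6x⁴ ÷ 3x³ = −2x. Subtract (−2x)·D = −6x⁴ − 2x³ + 8x² − 8x. Remainder: −6x³ − 2x² + 8x − 3.
Step 3: lead(−6x³ − 2x² + 8x − 3) ÷ lead(D) = −6x³ ÷ 3x³ = −2. Subtract (−2)·D = −6x³ − 2x² + 8x − 8. Remainder: 5.

R = [5]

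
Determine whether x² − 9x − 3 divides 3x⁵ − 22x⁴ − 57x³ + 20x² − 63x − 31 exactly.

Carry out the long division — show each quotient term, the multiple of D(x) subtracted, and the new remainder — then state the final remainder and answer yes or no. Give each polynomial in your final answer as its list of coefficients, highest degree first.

R = [-7], so D(x) is not a factor of P(x). no

Step 1: lead(3x⁵ − 22x⁴ − 57x³ + 20x² − 63x − 31) ÷ lead(D) = 3x⁵ ÷ x² = 3x³. Subtract (3x³)·D = 3x⁵ − 27x⁴ − 9x³. Remainder: 5x⁴ − 48x³ + 20x² − 63x − 31.
Step 2: lead(5x⁴ − 48x³ + 20x² − 63x − 31) ÷ lead(D) = 5x⁴ ÷ x² = 5x². Subtract (5x²)·D = 5x⁴ − 45x³ − 15x². Remainder: −3x³ + 35x² − 63x − 31.
Step 3: lead(−3x³ + 35x² − 63x − 31) ÷ lead(D) = −3x³ ÷ x² = −3x. Subtract (−3x)·D = −3x³ + 27x² + 9x. Remainder: 8x² − 72x − 31.
Step 4: lead(8x² − 72x − 31) ÷ lead(D) = 8x² ÷ x² = 8. Subtract (8)·D = 8x² − 72x − 24. Remainder: −7.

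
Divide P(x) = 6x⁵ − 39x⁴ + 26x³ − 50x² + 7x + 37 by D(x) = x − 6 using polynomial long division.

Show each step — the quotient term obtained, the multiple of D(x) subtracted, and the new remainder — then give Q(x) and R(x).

Q(x) = 6x⁴ − 3x³ + 8x² − 2x − 5; R(x) = 7

Step 1: lead(6x⁵ − 39x⁴ + 26x³ − 50x² + 7x + 37) ÷ lead(D) = 6x⁵ ÷ x = 6x⁴. Subtract (6x⁴)·D = 6x⁵ − 36x⁴. Remainder: −3x⁴ + 26x³ − 50x² + 7x + 37.
Step 2: lead(−3x⁴ + 26x³ − 50x² + 7x + 37) ÷ lead(D) = −3x⁴ ÷ x = −3x³. Subtract (−3x³)·D = −3x⁴ + 18x³. Remainder: 8x³ − 50x² + 7x + 37.
Step 3: lead(8x³ − 50x² + 7x + 37) ÷ lead(D) = 8x³ ÷ x = 8x². Subtract (8x²)·D = 8x³ − 48x². Remainder: −2x² + 7x + 37.
Step 4: lead(−2x² + 7x + 37) ÷ lead(D) = −2x² ÷ x = −2x. Subtract (−2x)·D = −2x² + 12x. Remainder: −5x + 37.
Step 5: lead(−5x + 37) ÷ lead(D) = −5x ÷ x = −5. Subtract (−5)·D = −5x + 30. Remainder: 7.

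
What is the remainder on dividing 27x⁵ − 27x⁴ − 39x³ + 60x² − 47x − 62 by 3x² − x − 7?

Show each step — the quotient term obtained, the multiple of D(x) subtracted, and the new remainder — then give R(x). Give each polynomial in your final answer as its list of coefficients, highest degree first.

R = [3, -6]

Step 1: lead(27x⁵ − 27x⁴ − 39x³ + 60x² − 47x − 62) ÷ lead(D) = 27x⁵ ÷ 3x² = 9x³. Subtract (9x³)·D = 27x⁵ − 9x⁴ − 63x³. Remainder: −18x⁴ + 24x³ + 60x² − 47x − 62.
Step 2: lead(−18x⁴ + 24x³ + 60x² − 47x − 62) ÷ lead(D) = −18x⁴ ÷ 3x² = −6x². Subtract (−6x²)·D = −18x⁴ + 6x³ + 42x². Remainder: 18x³ + 18x² − 47x − 62.
Step 3: lead(18x³ + 18x² − 47x − 62) ÷ lead(D) = 18x³ ÷ 3x² = 6x. Subtract (6x)·D = 18x³ − 6x² − 42x. Remainder: 24x² − 5x − 62.
Step 4: lead(24x² − 5x − 62) ÷ lead(D) = 24x² ÷ 3x² = 8. Subtract (8)·D = 24x² − 8x − 56. Remainder: 3x − 6.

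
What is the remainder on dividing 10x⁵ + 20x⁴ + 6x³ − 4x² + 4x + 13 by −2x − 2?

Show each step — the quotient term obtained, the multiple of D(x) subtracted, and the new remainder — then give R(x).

R(x) = 9

Step 1: lead(10x⁵ + 20x⁴ + 6x³ − 4x² + 4x + 13) ÷ lead(D) = 10x⁵ ÷ −2x = −5x⁴. Subtract (−5x⁴)·D = 10x⁵ + 10x⁴. Remainder: 10x⁴ + 6x³ − 4x² + 4x + 13.
Step 2: lead(10x⁴ + 6x³ − 4x² + 4x + 13) ÷ lead(D) = 10x⁴ ÷ −2x = −5x³. Subtract (−5x³)·D = 10x⁴ + 10x³. Remainder: −4x³ − 4x² + 4x + 13.
Step 3: lead(−4x³ − 4x² + 4x + 13) ÷ lead(D) = −4x³ ÷ −2x = 2x². Subtract (2x²)·D = −4x³ − 4x². Remainder: 4x + 13.
Step 4: lead(4x + 13) ÷ lead(D) = 4x ÷ −2x = −2. Subtract (−2)·D = 4x + 4. Remainder: 9.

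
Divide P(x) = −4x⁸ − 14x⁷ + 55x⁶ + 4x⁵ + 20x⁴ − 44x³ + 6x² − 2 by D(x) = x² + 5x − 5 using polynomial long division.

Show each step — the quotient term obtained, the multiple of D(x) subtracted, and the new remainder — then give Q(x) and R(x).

Q(x) = −4x⁶ + 6x⁵ + 5x⁴ + 9x³ + x + 1; R(x) = 3

Step 1: lead(−4x⁸ − 14x⁷ + 55x⁶ + 4x⁵ + 20x⁴ − 44x³ + 6x² − 2) ÷ lead(D) = −4x⁸ ÷ x² = −4x⁶. Subtract (−4x⁶)·D = −4x⁸ − 20x⁷ + 20x⁶. Remainder: 6x⁷ + 35x⁶ + 4x⁵ + 20x⁴ − 44x³ + 6x² − 2.
Step 2: lead(6x⁷ + 35x⁶ + 4x⁵ + 20x⁴ − 44x³ + 6x² − 2) ÷ lead(D) = 6x⁷ ÷ x² = 6x⁵. Subtract (6x⁵)·D = 6x⁷ + 30x⁶ − 30x⁵. Remainder: 5x⁶ + 34x⁵ + 20x⁴ − 44x³ + 6x² − 2.
Step 3: lead(5x⁶ + 34x⁵ + 20x⁴ − 44x³ + 6x² − 2) ÷ lead(D) = 5x⁶ ÷ x² = 5x⁴. Subtract (5x⁴)·D = 5x⁶ + 25x⁵ − 25x⁴. Remainder: 9x⁵ + 45x⁴ − 44x³ + 6x² − 2.
Step 4: lead(9x⁵ + 45x⁴ − 44x³ + 6x² − 2) ÷ lead(D) = 9x⁵ ÷ x² = 9x³. Subtract (9x³)·D = 9x⁵ + 45x⁴ − 45x³. Remainder: x³ + 6x² − 2.
Step 5: lead(x³ + 6x² − 2) ÷ lead(D) = x³ ÷ x² = x. Subtract (x)·D = x³ + 5x² − 5x. Remainder: x² + 5x − 2.
Step 6: lead(x² + 5x − 2) ÷ lead(D) = x² ÷ x² = 1. Subtract (1)·D = x² + 5x − 5. Remainder: 3.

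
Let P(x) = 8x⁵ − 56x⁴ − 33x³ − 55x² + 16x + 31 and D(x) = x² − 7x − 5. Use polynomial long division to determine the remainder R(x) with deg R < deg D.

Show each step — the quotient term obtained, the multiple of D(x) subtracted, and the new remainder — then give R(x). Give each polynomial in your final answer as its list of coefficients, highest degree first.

Step 1: lead(8x⁵ − 56x⁴ − 33x³ − 55x² + 16x + 31) ÷ lead(D) = 8x⁵ ÷ x² = 8x³. Subtract (8x³)·D = 8x⁵ − 56x⁴ − 40x³. Remainder: 7x³ − 55x² + 16x + 31.
Step 2: lead(7x³ − 55x² + 16x + 31) ÷ lead(D) = 7x³ ÷ x² = 7x. Subtract (7x)·D = 7x³ − 49x² − 35x. Remainder: −6x² + 51x + 31.
Step 3: lead(−6x² + 51x + 31) ÷ lead(D) = −6x² ÷ x² = −6. Subtract (−6)·D = −6x² + 42x + 30. Remainder: 9x + 1.

R = [9, 1]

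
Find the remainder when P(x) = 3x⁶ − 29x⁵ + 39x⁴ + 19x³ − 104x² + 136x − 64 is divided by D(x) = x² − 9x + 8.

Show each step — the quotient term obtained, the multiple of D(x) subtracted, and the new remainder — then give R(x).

R(x) = 0

Step 1: lead(3x⁶ − 29x⁵ + 39x⁴ + 19x³ − 104x² + 136x − 64) ÷ lead(D) = 3x⁶ ÷ x² = 3x⁴. Subtract (3x⁴)·D = 3x⁶ − 27x⁵ + 24x⁴. Remainder: −2x⁵ + 15x⁴ + 19x³ − 104x² + 136x − 64.
Step 2: lead(−2x⁵ + 15x⁴ + 19x³ − 104x² + 136x − 64) ÷ lead(D) = −2x⁵ ÷ x² = −2x³. Subtract (−2x³)·D = −2x⁵ + 18x⁴ − 16x³. Remainder: −3x⁴ + 35x³ − 104x² + 136x − 64.
Step 3: lead(−3x⁴ + 35x³ − 104x² + 136x − 64) ÷ lead(D) = −3x⁴ ÷ x² = −3x². Subtract (−3x²)·D = −3x⁴ + 27x³ − 24x². Remainder: 8x³ − 80x² + 136x − 64.
Step 4: lead(8x³ − 80x² + 136x − 64) ÷ lead(D) = 8x³ ÷ x² = 8x. Subtract (8x)·D = 8x³ − 72x² + 64x. Remainder: −8x² + 72x − 64.
Step 5: lead(−8x² + 72x − 64) ÷ lead(D) = −8x² ÷ x² = −8. Subtract (−8)·D = −8x² + 72x − 64. Remainder: 0.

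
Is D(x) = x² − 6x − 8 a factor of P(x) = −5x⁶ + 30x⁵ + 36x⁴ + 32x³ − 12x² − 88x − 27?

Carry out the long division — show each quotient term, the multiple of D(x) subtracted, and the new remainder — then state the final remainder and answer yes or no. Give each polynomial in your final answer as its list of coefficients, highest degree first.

Step 1: lead(−5x⁶ + 30x⁵ + 36x⁴ + 32x³ − 12x² − 88x − 27) ÷ lead(D) = −5x⁶ ÷ x² = −5x⁴. Subtract (−5x⁴)·D = −5x⁶ + 30x⁵ + 40x⁴. Remainder: −4x⁴ + 32x³ − 12x² − 88x − 27.
Step 2: lead(−4x⁴ + 32x³ − 12x² − 88x − 27) ÷ lead(D) = −4x⁴ ÷ x² = −4x². Subtract (−4x²)·D = −4x⁴ + 24x³ + 32x². Remainder: 8x³ − 44x² − 88x − 27.
Step 3: lead(8x³ − 44x² − 88x − 27) ÷ lead(D) = 8x³ ÷ x² = 8x. Subtract (8x)·D = 8x³ − 48x² − 64x. Remainder: 4x² − 24x − 27.
Step 4: lead(4x² − 24x − 27) ÷ lead(D) = 4x² ÷ x² = 4. Subtract (4)·D = 4x² − 24x − 32. Remainder: 5.

R = [5], so D(x) is not a factor of P(x). no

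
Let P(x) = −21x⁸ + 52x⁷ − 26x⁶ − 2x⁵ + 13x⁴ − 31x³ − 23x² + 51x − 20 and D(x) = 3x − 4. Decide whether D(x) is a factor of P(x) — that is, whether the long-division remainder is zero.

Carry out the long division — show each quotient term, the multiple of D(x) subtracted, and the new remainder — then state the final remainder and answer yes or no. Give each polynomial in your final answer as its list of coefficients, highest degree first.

R = [0], so D(x) is a factor of P(x). yes

Step 1: lead(−21x⁸ + 52x⁷ − 26x⁶ − 2x⁵ + 13x⁴ − 31x³ − 23x² + 51x − 20) ÷ lead(D) = −21x⁸ ÷ 3x = −7x⁷. Subtract (−7x⁷)·D = −21x⁸ + 28x⁷. Remainder: 24x⁷ − 26x⁶ − 2x⁵ + 13x⁴ − 31x³ − 23x² + 51x − 20.
Step 2: lead(24x⁷ − 26x⁶ − 2x⁵ + 13x⁴ − 31x³ − 23x² + 51x − 20) ÷ lead(D) = 24x⁷ ÷ 3x = 8x⁶. Subtract (8x⁶)·D = 24x⁷ − 32x⁶. Remainder: 6x⁶ − 2x⁵ + 13x⁴ − 31x³ − 23x² + 51x − 20.
Step 3: lead(6x⁶ − 2x⁵ + 13x⁴ − 31x³ − 23x² + 51x − 20) ÷ lead(D) = 6x⁶ ÷ 3x = 2x⁵. Subtract (2x⁵)·D = 6x⁶ − 8x⁵. Remainder: 6x⁵ + 13x⁴ − 31x³ − 23x² + 51x − 20.
Step 4: lead(6x⁵ + 13x⁴ − 31x³ − 23x² + 51x − 20) ÷ lead(D) = 6x⁵ ÷ 3x = 2x⁴. Subtract (2x⁴)·D = 6x⁵ − 8x⁴. Remainder: 21x⁴ − 31x³ − 23x² + 51x − 20.
Step 5: lead(21x⁴ − 31x³ − 23x² + 51x − 20) ÷ lead(D) = 21x⁴ ÷ 3x = 7x³. Subtract (7x³)·D = 21x⁴ − 28x³. Remainder: −3x³ − 23x² + 51x − 20.
Step 6: lead(−3x³ − 23x² + 51x − 20) ÷ lead(D) = −3x³ ÷ 3x = −x². Subtract (−x²)·D = −3x³ + 4x². Remainder: −27x² + 51x − 20.
Step 7: lead(−27x² + 51x − 20) ÷ lead(D) = −27x² ÷ 3x = −9x. Subtract (−9x)·D = −27x² + 36x. Remainder: 15x − 20.
Step 8: lead(15x − 20) ÷ lead(D) = 15x ÷ 3x = 5. Subtract (5)·D = 15x − 20. Remainder: 0.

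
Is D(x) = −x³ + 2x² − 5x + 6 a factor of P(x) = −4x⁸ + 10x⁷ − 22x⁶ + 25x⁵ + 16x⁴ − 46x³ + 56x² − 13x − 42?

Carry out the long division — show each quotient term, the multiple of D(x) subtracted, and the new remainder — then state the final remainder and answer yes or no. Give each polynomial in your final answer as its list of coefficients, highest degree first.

R = [0], so D(x) is a factor of P(x). yes

Step 1: lead(−4x⁸ + 10x⁷ − 22x⁶ + 25x⁵ + 16x⁴ − 46x³ + 56x² − 13x − 42) ÷ lead(D) = −4x⁸ ÷ −x³ = 4x⁵. Subtract (4x⁵)·D = −4x⁸ + 8x⁷ − 20x⁶ + 24x⁵. Remainder: 2x⁷ − 2x⁶ + x⁵ + 16x⁴ − 46x³ + 56x² − 13x − 42.
Step 2: lead(2x⁷ − 2x⁶ + x⁵ + 16x⁴ − 46x³ + 56x² − 13x − 42) ÷ lead(D) = 2x⁷ ÷ −x³ = −2x⁴. Subtract (−2x⁴)·D = 2x⁷ − 4x⁶ + 10x⁵ − 12x⁴. Remainder: 2x⁶ − 9x⁵ + 28x⁴ − 46x³ + 56x² − 13x − 42.
Step 3: lead(2x⁶ − 9x⁵ + 28x⁴ − 46x³ + 56x² − 13x − 42) ÷ lead(D) = 2x⁶ ÷ −x³ = −2x³. Subtract (−2x³)·D = 2x⁶ − 4x⁵ + 10x⁴ − 12x³. Remainder: −5x⁵ + 18x⁴ − 34x³ + 56x² − 13x − 42.
Step 4: lead(−5x⁵ + 18x⁴ − 34x³ + 56x² − 13x − 42) ÷ lead(D) = −5x⁵ ÷ −x³ = 5x². Subtract (5x²)·D = −5x⁵ + 10x⁴ − 25x³ + 30x². Remainder: 8x⁴ − 9x³ + 26x² − 13x − 42.
Step 5: lead(8x⁴ − 9x³ + 26x² − 13x − 42) ÷ lead(D) = 8x⁴ ÷ −x³ = −8x. Subtract (−8x)·D = 8x⁴ − 16x³ + 40x² − 48x. Remainder: 7x³ − 14x² + 35x − 42.
Step 6: lead(7x³ − 14x² + 35x − 42) ÷ lead(D) = 7x³ ÷ −x³ = −7. Subtract (−7)·D = 7x³ − 14x² + 35x − 42. Remainder: 0.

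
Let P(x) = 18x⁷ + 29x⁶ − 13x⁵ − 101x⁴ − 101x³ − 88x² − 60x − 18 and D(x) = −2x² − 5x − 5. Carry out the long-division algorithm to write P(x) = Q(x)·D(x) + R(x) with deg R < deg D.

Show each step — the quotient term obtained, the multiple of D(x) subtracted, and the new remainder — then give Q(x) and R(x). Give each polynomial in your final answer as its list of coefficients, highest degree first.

Q = [-9, 8, 9, 8, 8, 4]; R = [2]

Step 1: lead(18x⁷ + 29x⁶ − 13x⁵ − 101x⁴ − 101x³ − 88x² − 60x − 18) ÷ lead(D) = 18x⁷ ÷ −2x² = −9x⁵. Subtract (−9x⁵)·D = 18x⁷ + 45x⁶ + 45x⁵. Remainder: −16x⁶ − 58x⁵ − 101x⁴ − 101x³ − 88x² − 60x − 18.
Step 2: lead(−16x⁶ − 58x⁵ − 101x⁴ − 101x³ − 88x² − 60x − 18) ÷ lead(D) = −16x⁶ ÷ −2x² = 8x⁴. Subtract (8x⁴)·D = −16x⁶ − 40x⁵ − 40x⁴. Remainder: −18x⁵ − 61x⁴ − 101x³ − 88x² − 60x − 18.
Step 3: lead(−18x⁵ − 61x⁴ − 101x³ − 88x² − 60x − 18) ÷ lead(D) = −18x⁵ ÷ −2x² = 9x³. Subtract (9x³)·D = −18x⁵ − 45x⁴ − 45x³. Remainder: −16x⁴ − 56x³ − 88x² − 60x − 18.
Step 4: lead(−16x⁴ − 56x³ − 88x² − 60x − 18) ÷ lead(D) = −16x⁴ ÷ −2x² = 8x². Subtract (8x²)·D = −16x⁴ − 40x³ − 40x². Remainder: −16x³ − 48x² − 60x − 18.
Step 5: lead(−16x³ − 48x² − 60x − 18) ÷ lead(D) = −16x³ ÷ −2x² = 8x. Subtract (8x)·D = −16x³ − 40x² − 40x. Remainder: −8x² − 20x − 18.
Step 6: lead(−8x² − 20x − 18) ÷ lead(D) = −8x² ÷ −2x² = 4. Subtract (4)·D = −8x² − 20x − 20. Remainder: 2.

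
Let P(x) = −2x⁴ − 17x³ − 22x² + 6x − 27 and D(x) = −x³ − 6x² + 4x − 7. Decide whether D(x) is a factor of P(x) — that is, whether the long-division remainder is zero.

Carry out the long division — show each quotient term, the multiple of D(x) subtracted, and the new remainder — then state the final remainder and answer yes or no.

R(x) = 8, so D(x) is not a factor of P(x). no

Step 1: lead(−2x⁴ − 17x³ − 22x² + 6x − 27) ÷ lead(D) = −2x⁴ ÷ −x³ = 2x. Subtract (2x)·D = −2x⁴ − 12x³ + 8x² − 14x. Remainder: −5x³ − 30x² + 20x − 27.
Step 2: lead(−5x³ − 30x² + 20x − 27) ÷ lead(D) = −5x³ ÷ −x³ = 5. Subtract (5)·D = −5x³ − 30x² + 20x − 35. Remainder: 8.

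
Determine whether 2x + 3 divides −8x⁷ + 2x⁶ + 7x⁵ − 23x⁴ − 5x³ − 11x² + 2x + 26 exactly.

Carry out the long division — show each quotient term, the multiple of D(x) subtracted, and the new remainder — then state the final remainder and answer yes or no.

Step 1: lead(−8x⁷ + 2x⁶ + 7x⁵ − 23x⁴ − 5x³ − 11x² + 2x + 26) ÷ lead(D) = −8x⁷ ÷ 2x = −4x⁶. Subtract (−4x⁶)·D = −8x⁷ − 12x⁶. Remainder: 14x⁶ + 7x⁵ − 23x⁴ − 5x³ − 11x² + 2x + 26.
Step 2: lead(14x⁶ + 7x⁵ − 23x⁴ − 5x³ − 11x² + 2x + 26) ÷ lead(D) = 14x⁶ ÷ 2x = 7x⁵. Subtract (7x⁵)·D = 14x⁶ + 21x⁵. Remainder: −14x⁵ − 23x⁴ − 5x³ − 11x² + 2x + 26.
Step 3: lead(−14x⁵ − 23x⁴ − 5x³ − 11x² + 2x + 26) ÷ lead(D) = −14x⁵ ÷ 2x = −7x⁴. Subtract (−7x⁴)·D = −14x⁵ − 21x⁴. Remainder: −2x⁴ − 5x³ − 11x² + 2x + 26.
Step 4: lead(−2x⁴ − 5x³ − 11x² + 2x + 26) ÷ lead(D) = −2x⁴ ÷ 2x = −x³. Subtract (−x³)·D = −2x⁴ − 3x³. Remainder: −2x³ − 11x² + 2x + 26.
Step 5: lead(−2x³ − 11x² + 2x + 26) ÷ lead(D) = −2x³ ÷ 2x = −x². Subtract (−x²)·D = −2x³ − 3x². Remainder: −8x² + 2x + 26.
Step 6: lead(−8x² + 2x + 26) ÷ lead(D) = −8x² ÷ 2x = −4x. Subtract (−4x)·D = −8x² − 12x. Remainder: 14x + 26.
Step 7: lead(14x + 26) ÷ lead(D) = 14x ÷ 2x = 7. Subtract (7)·D = 14x + 21. Remainder: 5.

R(x) = 5, so D(x) is not a factor of P(x). no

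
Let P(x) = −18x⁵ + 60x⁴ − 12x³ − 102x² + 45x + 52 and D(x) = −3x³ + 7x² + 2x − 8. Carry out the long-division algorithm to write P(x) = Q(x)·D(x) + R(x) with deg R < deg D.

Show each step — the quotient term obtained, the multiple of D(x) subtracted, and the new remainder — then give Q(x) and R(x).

Q(x) = 6x² − 6x − 6; R(x) = 9x + 4

Step 1: lead(−18x⁵ + 60x⁴ − 12x³ − 102x² + 45x + 52) ÷ lead(D) = −18x⁵ ÷ −3x³ = 6x². Subtract (6x²)·D = −18x⁵ + 42x⁴ + 12x³ − 48x². Remainder: 18x⁴ − 24x³ − 54x² + 45x + 52.
Step 2: lead(18x⁴ − 24x³ − 54x² + 45x + 52) ÷ lead(D) = 18x⁴ ÷ −3x³ = −6x. Subtract (−6x)·D = 18x⁴ − 42x³ − 12x² + 48x. Remainder: 18x³ − 42x² − 3x + 52.
Step 3: lead(18x³ − 42x² − 3x + 52) ÷ lead(D) = 18x³ ÷ −3x³ = −6. Subtract (−6)·D = 18x³ − 42x² − 12x + 48. Remainder: 9x + 4.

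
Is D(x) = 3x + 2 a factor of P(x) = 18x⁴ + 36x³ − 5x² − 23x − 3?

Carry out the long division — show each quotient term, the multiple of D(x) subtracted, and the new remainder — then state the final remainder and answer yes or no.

R(x) = 3, so D(x) is not a factor of P(x). no

Step 1: lead(18x⁴ + 36x³ − 5x² − 23x − 3) ÷ lead(D) = 18x⁴ ÷ 3x = 6x³. Subtract (6x³)·D = 18x⁴ + 12x³. Remainder: 24x³ − 5x² − 23x − 3.
Step 2: lead(24x³ − 5x² − 23x − 3) ÷ lead(D) = 24x³ ÷ 3x = 8x². Subtract (8x²)·D = 24x³ + 16x². Remainder: −21x² − 23x − 3.
Step 3: lead(−21x² − 23x − 3) ÷ lead(D) = −21x² ÷ 3x = −7x. Subtract (−7x)·D = −21x² − 14x. Remainder: −9x − 3.
Step 4: lead(−9x − 3) ÷ lead(D) = −9x ÷ 3x = −3. Subtract (−3)·D = −9x − 6. Remainder: 3.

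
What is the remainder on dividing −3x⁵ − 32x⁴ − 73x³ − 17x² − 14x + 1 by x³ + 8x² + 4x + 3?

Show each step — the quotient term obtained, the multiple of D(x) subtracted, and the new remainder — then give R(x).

R(x) = −2x − 8

Step 1: lead(−3x⁵ − 32x⁴ − 73x³ − 17x² − 14x + 1) ÷ lead(D) = −3x⁵ ÷ x³ = −3x². Subtract (−3x²)·D = −3x⁵ − 24x⁴ − 12x³ − 9x². Remainder: −8x⁴ − 61x³ − 8x² − 14x + 1.
Step 2: lead(−8x⁴ − 61x³ − 8x² − 14x + 1) ÷ lead(D) = −8x⁴ ÷ x³ = −8x. Subtract (−8x)·D = −8x⁴ − 64x³ − 32x² − 24x. Remainder: 3x³ + 24x² + 10x + 1.
Step 3: lead(3x³ + 24x² + 10x + 1) ÷ lead(D) = 3x³ ÷ x³ = 3. Subtract (3)·D = 3x³ + 24x² + 12x + 9. Remainder: −2x − 8.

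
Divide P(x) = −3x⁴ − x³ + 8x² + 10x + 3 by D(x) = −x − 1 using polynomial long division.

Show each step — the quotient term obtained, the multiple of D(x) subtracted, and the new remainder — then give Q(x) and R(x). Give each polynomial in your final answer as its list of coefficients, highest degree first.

Step 1: lead(−3x⁴ − x³ + 8x² + 10x + 3) ÷ lead(D) = −3x⁴ ÷ −x = 3x³. Subtract (3x³)·D = −3x⁴ − 3x³. Remainder: 2x³ + 8x² + 10x + 3.
Step 2: lead(2x³ + 8x² + 10x + 3) ÷ lead(D) = 2x³ ÷ −x = −2x². Subtract (−2x²)·D = 2x³ + 2x². Remainder: 6x² + 10x + 3.
Step 3: lead(6x² + 10x + 3) ÷ lead(D) = 6x² ÷ −x = −6x. Subtract (−6x)·D = 6x² + 6x. Remainder: 4x + 3.
Step 4: lead(4x + 3) ÷ lead(D) = 4x ÷ −x = −4. Subtract (−4)·D = 4x + 4. Remainder: −1.

Q = [3, -2, -6, -4]; R = [-1]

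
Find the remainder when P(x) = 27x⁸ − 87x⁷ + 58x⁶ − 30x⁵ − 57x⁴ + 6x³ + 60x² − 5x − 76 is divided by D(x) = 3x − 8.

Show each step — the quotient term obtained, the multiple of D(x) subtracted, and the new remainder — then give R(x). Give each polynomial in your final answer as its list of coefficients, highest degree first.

Step 1: lead(27x⁸ − 87x⁷ + 58x⁶ − 30x⁵ − 57x⁴ + 6x³ + 60x² − 5x − 76) ÷ lead(D) = 27x⁸ ÷ 3x = 9x⁷. Subtract (9x⁷)·D = 27x⁸ − 72x⁷. Remainder: −15x⁷ + 58x⁶ − 30x⁵ − 57x⁴ + 6x³ + 60x² − 5x − 76.
Step 2: lead(−15x⁷ + 58x⁶ − 30x⁵ − 57x⁴ + 6x³ + 60x² − 5x − 76) ÷ lead(D) = −15x⁷ ÷ 3x = −5x⁶. Subtract (−5x⁶)·D = −15x⁷ + 40x⁶. Remainder: 18x⁶ − 30x⁵ − 57x⁴ + 6x³ + 60x² − 5x − 76.
Step 3: lead(18x⁶ − 30x⁵ − 57x⁴ + 6x³ + 60x² − 5x − 76) ÷ lead(D) = 18x⁶ ÷ 3x = 6x⁵. Subtract (6x⁵)·D = 18x⁶ − 48x⁵. Remainder: 18x⁵ − 57x⁴ + 6x³ + 60x² − 5x − 76.
Step 4: lead(18x⁵ − 57x⁴ + 6x³ + 60x² − 5x − 76) ÷ lead(D) = 18x⁵ ÷ 3x = 6x⁴. Subtract (6x⁴)·D = 18x⁵ − 48x⁴. Remainder: −9x⁴ + 6x³ + 60x² − 5x − 76.
Step 5: lead(−9x⁴ + 6x³ + 60x² − 5x − 76) ÷ lead(D) = −9x⁴ ÷ 3x = −3x³. Subtract (−3x³)·D = −9x⁴ + 24x³. Remainder: −18x³ + 60x² − 5x − 76.
Step 6: lead(−18x³ + 60x² − 5x − 76) ÷ lead(D) = −18x³ ÷ 3x = −6x². Subtract (−6x²)·D = −18x³ + 48x². Remainder: 12x² − 5x − 76.
Step 7: lead(12x² − 5x − 76) ÷ lead(D) = 12x² ÷ 3x = 4x. Subtract (4x)·D = 12x² − 32x. Remainder: 27x − 76.
Step 8: lead(27x − 76) ÷ lead(D) = 27x ÷ 3x = 9. Subtract (9)·D = 27x − 72. Remainder: −4.

R = [-4]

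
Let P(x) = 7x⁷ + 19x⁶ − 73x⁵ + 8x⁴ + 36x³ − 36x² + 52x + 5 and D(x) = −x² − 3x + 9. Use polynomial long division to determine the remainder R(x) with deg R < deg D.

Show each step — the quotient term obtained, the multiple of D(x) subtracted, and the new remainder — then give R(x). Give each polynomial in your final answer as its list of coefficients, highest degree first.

R = [-2, 5]

Step 1: lead(7x⁷ + 19x⁶ − 73x⁵ + 8x⁴ + 36x³ − 36x² + 52x + 5) ÷ lead(D) = 7x⁷ ÷ −x² = −7x⁵. Subtract (−7x⁵)·D = 7x⁷ + 21x⁶ − 63x⁵. Remainder: −2x⁶ − 10x⁵ + 8x⁴ + 36x³ − 36x² + 52x + 5.
Step 2: lead(−2x⁶ − 10x⁵ + 8x⁴ + 36x³ − 36x² + 52x + 5) ÷ lead(D) = −2x⁶ ÷ −x² = 2x⁴. Subtract (2x⁴)·D = −2x⁶ − 6x⁵ + 18x⁴. Remainder: −4x⁵ − 10x⁴ + 36x³ − 36x² + 52x + 5.
Step 3: lead(−4x⁵ − 10x⁴ + 36x³ − 36x² + 52x + 5) ÷ lead(D) = −4x⁵ ÷ −x² = 4x³. Subtract (4x³)·D = −4x⁵ − 12x⁴ + 36x³. Remainder: 2x⁴ − 36x² + 52x + 5.
Step 4: lead(2x⁴ − 36x² + 52x + 5) ÷ lead(D) = 2x⁴ ÷ −x² = −2x². Subtract (−2x²)·D = 2x⁴ + 6x³ − 18x². Remainder: −6x³ − 18x² + 52x + 5.
Step 5: lead(−6x³ − 18x² + 52x + 5) ÷ lead(D) = −6x³ ÷ −x² = 6x. Subtract (6x)·D = −6x³ − 18x² + 54x. Remainder: −2x + 5.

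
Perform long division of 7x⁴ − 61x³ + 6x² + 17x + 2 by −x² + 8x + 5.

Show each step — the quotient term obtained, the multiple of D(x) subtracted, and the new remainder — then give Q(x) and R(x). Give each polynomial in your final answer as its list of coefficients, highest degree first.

Step 1: lead(7x⁴ − 61x³ + 6x² + 17x + 2) ÷ lead(D) = 7x⁴ ÷ −x² = −7x². Subtract (−7x²)·D = 7x⁴ − 56x³ − 35x². Remainder: −5x³ + 41x² + 17x + 2.
Step 2: lead(−5x³ + 41x² + 17x + 2) ÷ lead(D) = −5x³ ÷ −x² = 5x. Subtract (5x)·D = −5x³ + 40x² + 25x. Remainder: x² − 8x + 2.
Step 3: lead(x² − 8x + 2) ÷ lead(D) = x² ÷ −x² = −1. Subtract (−1)·D = x² − 8x − 5. Remainder: 7.

Q = [-7, 5, -1]; R = [7]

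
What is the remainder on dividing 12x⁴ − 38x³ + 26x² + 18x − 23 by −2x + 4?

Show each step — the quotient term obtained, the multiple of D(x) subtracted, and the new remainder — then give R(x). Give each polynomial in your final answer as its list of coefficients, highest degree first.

R = [5]

Step 1: lead(12x⁴ − 38x³ + 26x² + 18x − 23) ÷ lead(D) = 12x⁴ ÷ −2x = −6x³. Subtract (−6x³)·D = 12x⁴ − 24x³. Remainder: −14x³ + 26x² + 18x − 23.
Step 2: lead(−14x³ + 26x² + 18x − 23) ÷ lead(D) = −14x³ ÷ −2x = 7x². Subtract (7x²)·D = −14x³ + 28x². Remainder: −2x² + 18x − 23.
Step 3: lead(−2x² + 18x − 23) ÷ lead(D) = −2x² ÷ −2x = x. Subtract (x)·D = −2x² + 4x. Remainder: 14x − 23.
Step 4: lead(14x − 23) ÷ lead(D) = 14x ÷ −2x = −7. Subtract (−7)·D = 14x − 28. Remainder: 5.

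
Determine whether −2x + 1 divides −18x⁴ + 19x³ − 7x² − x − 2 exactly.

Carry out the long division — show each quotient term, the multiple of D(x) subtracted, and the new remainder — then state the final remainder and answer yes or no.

Step 1: lead(−18x⁴ + 19x³ − 7x² − x − 2) ÷ lead(D) = −18x⁴ ÷ −2x = 9x³. Subtract (9x³)·D = −18x⁴ + 9x³. Remainder: 10x³ − 7x² − x − 2.
Step 2: lead(10x³ − 7x² − x − 2) ÷ lead(D) = 10x³ ÷ −2x = −5x². Subtract (−5x²)·D = 10x³ − 5x². Remainder: −2x² − x − 2.
Step 3: lead(−2x² − x − 2) ÷ lead(D) = −2x² ÷ −2x = x. Subtract (x)·D = −2x² + x. Remainder: −2x − 2.
Step 4: lead(−2x − 2) ÷ lead(D) = −2x ÷ −2x = 1. Subtract (1)·D = −2x + 1. Remainder: −3.

R(x) = −3, so D(x) is not a factor of P(x). no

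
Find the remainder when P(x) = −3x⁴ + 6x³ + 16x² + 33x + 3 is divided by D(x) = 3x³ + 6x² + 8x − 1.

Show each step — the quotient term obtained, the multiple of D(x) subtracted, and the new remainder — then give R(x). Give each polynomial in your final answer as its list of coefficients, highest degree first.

R = [7]

Step 1: lead(−3x⁴ + 6x³ + 16x² + 33x + 3) ÷ lead(D) = −3x⁴ ÷ 3x³ = −x. Subtract (−x)·D = −3x⁴ − 6x³ − 8x² + x. Remainder: 12x³ + 24x² + 32x + 3.
Step 2: lead(12x³ + 24x² + 32x + 3) ÷ lead(D) = 12x³ ÷ 3x³ = 4. Subtract (4)·D = 12x³ + 24x² + 32x − 4. Remainder: 7.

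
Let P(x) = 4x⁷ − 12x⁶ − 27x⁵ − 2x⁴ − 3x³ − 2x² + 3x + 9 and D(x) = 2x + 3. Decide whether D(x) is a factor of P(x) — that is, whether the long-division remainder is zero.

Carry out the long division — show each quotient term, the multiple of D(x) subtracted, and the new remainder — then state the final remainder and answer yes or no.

R(x) = 0, so D(x) is a factor of P(x). yes

Step 1: lead(4x⁷ − 12x⁶ − 27x⁵ − 2x⁴ − 3x³ − 2x² + 3x + 9) ÷ lead(D) = 4x⁷ ÷ 2x = 2x⁶. Subtract (2x⁶)·D = 4x⁷ + 6x⁶. Remainder: −18x⁶ − 27x⁵ − 2x⁴ − 3x³ − 2x² + 3x + 9.
Step 2: lead(−18x⁶ − 27x⁵ − 2x⁴ − 3x³ − 2x² + 3x + 9) ÷ lead(D) = −18x⁶ ÷ 2x = −9x⁵. Subtract (−9x⁵)·D = −18x⁶ − 27x⁵. Remainder: −2x⁴ − 3x³ − 2x² + 3x + 9.
Step 3: lead(−2x⁴ − 3x³ − 2x² + 3x + 9) ÷ lead(D) = −2x⁴ ÷ 2x = −x³. Subtract (−x³)·D = −2x⁴ − 3x³. Remainder: −2x² + 3x + 9.
Step 4: lead(−2x² + 3x + 9) ÷ lead(D) = −2x² ÷ 2x = −x. Subtract (−x)·D = −2x² − 3x. Remainder: 6x + 9.
Step 5: lead(6x + 9) ÷ lead(D) = 6x ÷ 2x = 3. Subtract (3)·D = 6x + 9. Remainder: 0.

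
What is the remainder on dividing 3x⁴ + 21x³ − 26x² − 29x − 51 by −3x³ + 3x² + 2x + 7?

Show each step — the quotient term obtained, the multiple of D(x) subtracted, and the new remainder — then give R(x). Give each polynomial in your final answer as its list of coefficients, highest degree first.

R = [-6, 5]

Step 1: lead(3x⁴ + 21x³ − 26x² − 29x − 51) ÷ lead(D) = 3x⁴ ÷ −3x³ = −x. Subtract (−x)·D = 3x⁴ − 3x³ − 2x² − 7x. Remainder: 24x³ − 24x² − 22x − 51.
Step 2: lead(24x³ − 24x² − 22x − 51) ÷ lead(D) = 24x³ ÷ −3x³ = −8. Subtract (−8)·D = 24x³ − 24x² − 16x − 56. Remainder: −6x + 5.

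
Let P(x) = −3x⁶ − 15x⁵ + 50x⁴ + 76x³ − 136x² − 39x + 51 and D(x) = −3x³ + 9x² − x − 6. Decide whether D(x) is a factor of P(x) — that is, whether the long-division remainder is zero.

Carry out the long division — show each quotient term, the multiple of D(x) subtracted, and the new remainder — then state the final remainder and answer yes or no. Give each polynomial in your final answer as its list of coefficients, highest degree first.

R = [-6, -3], so D(x) is not a factor of P(x). no

Step 1: lead(−3x⁶ − 15x⁵ + 50x⁴ + 76x³ − 136x² − 39x + 51) ÷ lead(D) = −3x⁶ ÷ −3x³ = x³. Subtract (x³)·D = −3x⁶ + 9x⁵ − x⁴ − 6x³. Remainder: −24x⁵ + 51x⁴ + 82x³ − 136x² − 39x + 51.
Step 2: lead(−24x⁵ + 51x⁴ + 82x³ − 136x² − 39x + 51) ÷ lead(D) = −24x⁵ ÷ −3x³ = 8x². Subtract (8x²)·D = −24x⁵ + 72x⁴ − 8x³ − 48x². Remainder: −21x⁴ + 90x³ − 88x² − 39x + 51.
Step 3: lead(−21x⁴ + 90x³ − 88x² − 39x + 51) ÷ lead(D) = −21x⁴ ÷ −3x³ = 7x. Subtract (7x)·D = −21x⁴ + 63x³ − 7x² − 42x. Remainder: 27x³ − 81x² + 3x + 51.
Step 4: lead(27x³ − 81x² + 3x + 51) ÷ lead(D) = 27x³ ÷ −3x³ = −9. Subtract (−9)·D = 27x³ − 81x² + 9x + 54. Remainder: −6x − 3.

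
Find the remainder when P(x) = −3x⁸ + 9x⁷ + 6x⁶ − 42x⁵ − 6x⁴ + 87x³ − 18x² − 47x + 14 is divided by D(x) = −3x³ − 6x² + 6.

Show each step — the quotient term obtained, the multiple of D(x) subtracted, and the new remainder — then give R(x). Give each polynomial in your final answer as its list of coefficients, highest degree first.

R = [1, -4]

Step 1: lead(−3x⁸ + 9x⁷ + 6x⁶ − 42x⁵ − 6x⁴ + 87x³ − 18x² − 47x + 14) ÷ lead(D) = −3x⁸ ÷ −3x³ = x⁵. Subtract (x⁵)·D = −3x⁸ − 6x⁷ + 6x⁵. Remainder: 15x⁷ + 6x⁶ − 48x⁵ − 6x⁴ + 87x³ − 18x² − 47x + 14.
Step 2: lead(15x⁷ + 6x⁶ − 48x⁵ − 6x⁴ + 87x³ − 18x² − 47x + 14) ÷ lead(D) = 15x⁷ ÷ −3x³ = −5x⁴. Subtract (−5x⁴)·D = 15x⁷ + 30x⁶ − 30x⁴. Remainder: −24x⁶ − 48x⁵ + 24x⁴ + 87x³ − 18x² − 47x + 14.
Step 3: lead(−24x⁶ − 48x⁵ + 24x⁴ + 87x³ − 18x² − 47x + 14) ÷ lead(D) = −24x⁶ ÷ −3x³ = 8x³. Subtract (8x³)·D = −24x⁶ − 48x⁵ + 48x³. Remainder: 24x⁴ + 39x³ − 18x² − 47x + 14.
Step 4: lead(24x⁴ + 39x³ − 18x² − 47x + 14) ÷ lead(D) = 24x⁴ ÷ −3x³ = −8x. Subtract (−8x)·D = 24x⁴ + 48x³ − 48x. Remainder: −9x³ − 18x² + x + 14.
Step 5: lead(−9x³ − 18x² + x + 14) ÷ lead(D) = −9x³ ÷ −3x³ = 3. Subtract (3)·D = −9x³ − 18x² + 18. Remainder: x − 4.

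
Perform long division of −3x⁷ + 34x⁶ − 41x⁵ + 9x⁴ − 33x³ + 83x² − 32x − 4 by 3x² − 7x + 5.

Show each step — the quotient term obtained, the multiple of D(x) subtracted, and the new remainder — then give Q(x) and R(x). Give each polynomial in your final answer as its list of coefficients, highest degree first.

Q = [-1, 9, 9, 9, -5, 1]; R = [-9]

Step 1: lead(−3x⁷ + 34x⁶ − 41x⁵ + 9x⁴ − 33x³ + 83x² − 32x − 4) ÷ lead(D) = −3x⁷ ÷ 3x² = −x⁵. Subtract (−x⁵)·D = −3x⁷ + 7x⁶ − 5x⁵. Remainder: 27x⁶ − 36x⁵ + 9x⁴ − 33x³ + 83x² − 32x − 4.
Step 2: lead(27x⁶ − 36x⁵ + 9x⁴ − 33x³ + 83x² − 32x − 4) ÷ lead(D) = 27x⁶ ÷ 3x² = 9x⁴. Subtract (9x⁴)·D = 27x⁶ − 63x⁵ + 45x⁴. Remainder: 27x⁵ − 36x⁴ − 33x³ + 83x² − 32x − 4.
Step 3: lead(27x⁵ − 36x⁴ − 33x³ + 83x² − 32x − 4) ÷ lead(D) = 27x⁵ ÷ 3x² = 9x³. Subtract (9x³)·D = 27x⁵ − 63x⁴ + 45x³. Remainder: 27x⁴ − 78x³ + 83x² − 32x − 4.
Step 4: lead(27x⁴ − 78x³ + 83x² − 32x − 4) ÷ lead(D) = 27x⁴ ÷ 3x² = 9x². Subtract (9x²)·D = 27x⁴ − 63x³ + 45x². Remainder: −15x³ + 38x² − 32x − 4.
Step 5: lead(−15x³ + 38x² − 32x − 4) ÷ lead(D) = −15x³ ÷ 3x² = −5x. Subtract (−5x)·D = −15x³ + 35x² − 25x. Remainder: 3x² − 7x − 4.
Step 6: lead(3x² − 7x − 4) ÷ lead(D) = 3x² ÷ 3x² = 1. Subtract (1)·D = 3x² − 7x + 5. Remainder: −9.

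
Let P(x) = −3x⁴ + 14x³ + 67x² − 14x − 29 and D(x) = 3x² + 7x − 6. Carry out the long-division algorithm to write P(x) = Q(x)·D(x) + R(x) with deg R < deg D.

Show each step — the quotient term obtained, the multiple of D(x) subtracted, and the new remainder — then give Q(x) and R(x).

Step 1: lead(−3x⁴ + 14x³ + 67x² − 14x − 29) ÷ lead(D) = −3x⁴ ÷ 3x² = −x². Subtract (−x²)·D = −3x⁴ − 7x³ + 6x². Remainder: 21x³ + 61x² − 14x − 29.
Step 2: lead(21x³ + 61x² − 14x − 29) ÷ lead(D) = 21x³ ÷ 3x² = 7x. Subtract (7x)·D = 21x³ + 49x² − 42x. Remainder: 12x² + 28x − 29.
Step 3: lead(12x² + 28x − 29) ÷ lead(D) = 12x² ÷ 3x² = 4. Subtract (4)·D = 12x² + 28x − 24. Remainder: −5.

Q(x) = −x² + 7x + 4; R(x) = −5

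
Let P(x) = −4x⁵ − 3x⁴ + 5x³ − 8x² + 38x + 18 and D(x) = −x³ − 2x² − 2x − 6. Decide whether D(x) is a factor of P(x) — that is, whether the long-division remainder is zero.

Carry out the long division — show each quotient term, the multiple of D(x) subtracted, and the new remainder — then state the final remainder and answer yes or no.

Step 1: lead(−4x⁵ − 3x⁴ + 5x³ − 8x² + 38x + 18) ÷ lead(D) = −4x⁵ ÷ −x³ = 4x². Subtract (4x²)·D = −4x⁵ − 8x⁴ − 8x³ − 24x². Remainder: 5x⁴ + 13x³ + 16x² + 38x + 18.
Step 2: lead(5x⁴ + 13x³ + 16x² + 38x + 18) ÷ lead(D) = 5x⁴ ÷ −x³ = −5x. Subtract (−5x)·D = 5x⁴ + 10x³ + 10x² + 30x. Remainder: 3x³ + 6x² + 8x + 18.
Step 3: lead(3x³ + 6x² + 8x + 18) ÷ lead(D) = 3x³ ÷ −x³ = −3. Subtract (−3)·D = 3x³ + 6x² + 6x + 18. Remainder: 2x.

R(x) = 2x, so D(x) is not a factor of P(x). no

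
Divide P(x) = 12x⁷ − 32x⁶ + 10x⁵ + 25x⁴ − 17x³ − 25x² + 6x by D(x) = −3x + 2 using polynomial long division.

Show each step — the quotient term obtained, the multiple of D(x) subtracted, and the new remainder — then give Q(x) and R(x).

Q(x) = −4x⁶ + 8x⁵ + 2x⁴ − 7x³ + x² + 9x + 4; R(x) = −8

Step 1: lead(12x⁷ − 32x⁶ + 10x⁵ + 25x⁴ − 17x³ − 25x² + 6x) ÷ lead(D) = 12x⁷ ÷ −3x = −4x⁶. Subtract (−4x⁶)·D = 12x⁷ − 8x⁶. Remainder: −24x⁶ + 10x⁵ + 25x⁴ − 17x³ − 25x² + 6x.
Step 2: lead(−24x⁶ + 10x⁵ + 25x⁴ − 17x³ − 25x² + 6x) ÷ lead(D) = −24x⁶ ÷ −3x = 8x⁵. Subtract (8x⁵)·D = −24x⁶ + 16x⁵. Remainder: −6x⁵ + 25x⁴ − 17x³ − 25x² + 6x.
Step 3: lead(−6x⁵ + 25x⁴ − 17x³ − 25x² + 6x) ÷ lead(D) = −6x⁵ ÷ −3x = 2x⁴. Subtract (2x⁴)·D = −6x⁵ + 4x⁴. Remainder: 21x⁴ − 17x³ − 25x² + 6x.
Step 4: lead(21x⁴ − 17x³ − 25x² + 6x) ÷ lead(D) = 21x⁴ ÷ −3x = −7x³. Subtract (−7x³)·D = 21x⁴ − 14x³. Remainder: −3x³ − 25x² + 6x.
Step 5: lead(−3x³ − 25x² + 6x) ÷ lead(D) = −3x³ ÷ −3x = x². Subtract (x²)·D = −3x³ + 2x². Remainder: −27x² + 6x.
Step 6: lead(−27x² + 6x) ÷ lead(D) = −27x² ÷ −3x = 9x. Subtract (9x)·D = −27x² + 18x. Remainder: −12x.
Step 7: lead(−12x) ÷ lead(D) = −12x ÷ −3x = 4. Subtract (4)·D = −12x + 8. Remainder: −8.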